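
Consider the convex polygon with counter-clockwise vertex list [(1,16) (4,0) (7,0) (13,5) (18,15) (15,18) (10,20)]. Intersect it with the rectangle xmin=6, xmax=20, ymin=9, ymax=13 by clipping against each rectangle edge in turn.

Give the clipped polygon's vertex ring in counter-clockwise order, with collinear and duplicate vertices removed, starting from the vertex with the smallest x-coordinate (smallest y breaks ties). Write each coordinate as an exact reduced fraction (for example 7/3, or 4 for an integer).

Clipped polygon: [(6,9) (15,9) (17,13) (6,13)]

1. After x ≥ 6: [(6,164/9) (6,0) (7,0) (13,5) (18,15) (15,18) (10,20)]
2. After x ≤ 20: [(6,164/9) (6,0) (7,0) (13,5) (18,15) (15,18) (10,20)]
3. After y ≥ 9: [(6,164/9) (6,9) (15,9) (18,15) (15,18) (10,20)]
4. After y ≤ 13: [(6,13) (6,9) (15,9) (17,13)]
5. Canonical ring: [(6,9) (15,9) (17,13) (6,13)]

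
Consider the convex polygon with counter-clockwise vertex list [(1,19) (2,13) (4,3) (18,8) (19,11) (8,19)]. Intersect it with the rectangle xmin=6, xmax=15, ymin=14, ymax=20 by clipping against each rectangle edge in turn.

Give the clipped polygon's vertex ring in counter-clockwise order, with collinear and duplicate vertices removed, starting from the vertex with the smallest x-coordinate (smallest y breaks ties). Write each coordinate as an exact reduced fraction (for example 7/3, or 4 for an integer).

1. After x ≥ 6: [(6,19) (6,26/7) (18,8) (19,11) (8,19)]
2. After x ≤ 15: [(6,19) (6,26/7) (15,97/14) (15,153/11) (8,19)]
3. After y ≥ 14: [(6,19) (6,14) (119/8,14) (8,19)]
4. After y ≤ 20: [(6,19) (6,14) (119/8,14) (8,19)]
5. Canonical ring: [(6,14) (119/8,14) (8,19) (6,19)]

Clipped polygon: [(6,14) (119/8,14) (8,19) (6,19)]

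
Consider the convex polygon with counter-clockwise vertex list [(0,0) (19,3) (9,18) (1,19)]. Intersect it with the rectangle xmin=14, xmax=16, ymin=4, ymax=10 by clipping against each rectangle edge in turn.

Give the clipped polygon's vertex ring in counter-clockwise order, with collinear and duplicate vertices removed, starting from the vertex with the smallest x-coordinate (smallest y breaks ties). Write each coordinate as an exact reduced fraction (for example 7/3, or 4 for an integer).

1. After x ≥ 14: [(14,42/19) (19,3) (14,21/2)]
2. After x ≤ 16: [(14,42/19) (16,48/19) (16,15/2) (14,21/2)]
3. After y ≥ 4: [(14,4) (16,4) (16,15/2) (14,21/2)]
4. After y ≤ 10: [(14,10) (14,4) (16,4) (16,15/2) (43/3,10)]
5. Canonical ring: [(14,4) (16,4) (16,15/2) (43/3,10) (14,10)]

Clipped polygon: [(14,4) (16,4) (16,15/2) (43/3,10) (14,10)]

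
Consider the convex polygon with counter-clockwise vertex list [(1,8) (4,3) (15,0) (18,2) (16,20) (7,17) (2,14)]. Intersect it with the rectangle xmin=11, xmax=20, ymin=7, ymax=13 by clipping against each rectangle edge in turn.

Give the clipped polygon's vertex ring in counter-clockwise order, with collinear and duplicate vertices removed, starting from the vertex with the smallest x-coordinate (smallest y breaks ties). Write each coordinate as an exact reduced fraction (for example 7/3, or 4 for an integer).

1. After x ≥ 11: [(11,12/11) (15,0) (18,2) (16,20) (11,55/3)]
2. After x ≤ 20: [(11,12/11) (15,0) (18,2) (16,20) (11,55/3)]
3. After y ≥ 7: [(11,7) (157/9,7) (16,20) (11,55/3)]
4. After y ≤ 13: [(11,13) (11,7) (157/9,7) (151/9,13)]
5. Canonical ring: [(11,7) (157/9,7) (151/9,13) (11,13)]

Clipped polygon: [(11,7) (157/9,7) (151/9,13) (11,13)]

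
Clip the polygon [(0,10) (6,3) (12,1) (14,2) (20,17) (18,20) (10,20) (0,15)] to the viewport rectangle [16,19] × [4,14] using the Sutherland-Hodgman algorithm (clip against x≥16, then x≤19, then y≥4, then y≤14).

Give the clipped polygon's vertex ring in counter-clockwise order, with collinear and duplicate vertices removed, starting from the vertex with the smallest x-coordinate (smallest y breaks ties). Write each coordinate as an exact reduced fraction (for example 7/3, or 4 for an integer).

Clipped polygon: [(16,7) (94/5,14) (16,14)]

1. After x ≥ 16: [(16,7) (20,17) (18,20) (16,20)]
2. After x ≤ 19: [(16,7) (19,29/2) (19,37/2) (18,20) (16,20)]
3. After y ≥ 4: [(16,7) (19,29/2) (19,37/2) (18,20) (16,20)]
4. After y ≤ 14: [(16,14) (16,7) (94/5,14)]
5. Canonical ring: [(16,7) (94/5,14) (16,14)]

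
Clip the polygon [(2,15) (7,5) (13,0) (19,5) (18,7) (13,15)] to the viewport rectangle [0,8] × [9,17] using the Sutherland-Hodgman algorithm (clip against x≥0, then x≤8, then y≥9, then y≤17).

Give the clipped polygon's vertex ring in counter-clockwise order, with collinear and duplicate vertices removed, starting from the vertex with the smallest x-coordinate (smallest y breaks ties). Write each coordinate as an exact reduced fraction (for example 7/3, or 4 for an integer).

Clipped polygon: [(2,15) (5,9) (8,9) (8,15)]

1. After x ≥ 0: [(2,15) (7,5) (13,0) (19,5) (18,7) (13,15)]
2. After x ≤ 8: [(8,15) (2,15) (7,5) (8,25/6)]
3. After y ≥ 9: [(8,9) (8,15) (2,15) (5,9)]
4. After y ≤ 17: [(8,9) (8,15) (2,15) (5,9)]
5. Canonical ring: [(2,15) (5,9) (8,9) (8,15)]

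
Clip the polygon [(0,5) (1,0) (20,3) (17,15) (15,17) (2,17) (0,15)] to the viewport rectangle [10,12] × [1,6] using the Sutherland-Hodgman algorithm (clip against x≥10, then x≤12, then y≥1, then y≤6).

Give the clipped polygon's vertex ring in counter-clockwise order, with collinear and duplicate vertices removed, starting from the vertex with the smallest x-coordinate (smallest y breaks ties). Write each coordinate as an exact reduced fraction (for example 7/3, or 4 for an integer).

1. After x ≥ 10: [(10,27/19) (20,3) (17,15) (15,17) (10,17)]
2. After x ≤ 12: [(10,27/19) (12,33/19) (12,17) (10,17)]
3. After y ≥ 1: [(10,27/19) (12,33/19) (12,17) (10,17)]
4. After y ≤ 6: [(10,6) (10,27/19) (12,33/19) (12,6)]
5. Canonical ring: [(10,27/19) (12,33/19) (12,6) (10,6)]

Clipped polygon: [(10,27/19) (12,33/19) (12,6) (10,6)]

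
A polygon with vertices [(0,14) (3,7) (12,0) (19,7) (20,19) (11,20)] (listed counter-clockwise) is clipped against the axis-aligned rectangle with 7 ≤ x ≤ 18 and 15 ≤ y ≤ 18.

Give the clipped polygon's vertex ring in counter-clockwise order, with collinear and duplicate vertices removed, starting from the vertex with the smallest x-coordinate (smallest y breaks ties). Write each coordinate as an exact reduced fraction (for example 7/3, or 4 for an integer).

1. After x ≥ 7: [(7,196/11) (7,35/9) (12,0) (19,7) (20,19) (11,20)]
2. After x ≤ 18: [(7,196/11) (7,35/9) (12,0) (18,6) (18,173/9) (11,20)]
3. After y ≥ 15: [(7,196/11) (7,15) (18,15) (18,173/9) (11,20)]
4. After y ≤ 18: [(22/3,18) (7,196/11) (7,15) (18,15) (18,18)]
5. Canonical ring: [(7,15) (18,15) (18,18) (22/3,18) (7,196/11)]

Clipped polygon: [(7,15) (18,15) (18,18) (22/3,18) (7,196/11)]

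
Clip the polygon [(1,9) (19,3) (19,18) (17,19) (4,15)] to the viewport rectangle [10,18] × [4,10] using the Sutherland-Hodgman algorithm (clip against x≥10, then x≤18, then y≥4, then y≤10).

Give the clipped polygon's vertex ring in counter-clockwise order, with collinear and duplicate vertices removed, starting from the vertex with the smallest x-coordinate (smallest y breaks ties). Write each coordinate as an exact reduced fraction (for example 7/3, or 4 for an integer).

Clipped polygon: [(10,6) (16,4) (18,4) (18,10) (10,10)]

1. After x ≥ 10: [(10,6) (19,3) (19,18) (17,19) (10,219/13)]
2. After x ≤ 18: [(10,6) (18,10/3) (18,37/2) (17,19) (10,219/13)]
3. After y ≥ 4: [(10,6) (16,4) (18,4) (18,37/2) (17,19) (10,219/13)]
4. After y ≤ 10: [(10,10) (10,6) (16,4) (18,4) (18,10)]
5. Canonical ring: [(10,6) (16,4) (18,4) (18,10) (10,10)]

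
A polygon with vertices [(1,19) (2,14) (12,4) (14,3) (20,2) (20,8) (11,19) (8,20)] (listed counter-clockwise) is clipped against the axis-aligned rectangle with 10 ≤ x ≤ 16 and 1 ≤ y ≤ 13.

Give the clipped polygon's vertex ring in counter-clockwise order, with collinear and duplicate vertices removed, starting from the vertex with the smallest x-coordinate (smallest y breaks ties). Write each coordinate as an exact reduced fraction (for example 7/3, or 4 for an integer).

1. After x ≥ 10: [(10,6) (12,4) (14,3) (20,2) (20,8) (11,19) (10,58/3)]
2. After x ≤ 16: [(10,6) (12,4) (14,3) (16,8/3) (16,116/9) (11,19) (10,58/3)]
3. After y ≥ 1: [(10,6) (12,4) (14,3) (16,8/3) (16,116/9) (11,19) (10,58/3)]
4. After y ≤ 13: [(10,13) (10,6) (12,4) (14,3) (16,8/3) (16,116/9) (175/11,13)]
5. Canonical ring: [(10,6) (12,4) (14,3) (16,8/3) (16,116/9) (175/11,13) (10,13)]

Clipped polygon: [(10,6) (12,4) (14,3) (16,8/3) (16,116/9) (175/11,13) (10,13)]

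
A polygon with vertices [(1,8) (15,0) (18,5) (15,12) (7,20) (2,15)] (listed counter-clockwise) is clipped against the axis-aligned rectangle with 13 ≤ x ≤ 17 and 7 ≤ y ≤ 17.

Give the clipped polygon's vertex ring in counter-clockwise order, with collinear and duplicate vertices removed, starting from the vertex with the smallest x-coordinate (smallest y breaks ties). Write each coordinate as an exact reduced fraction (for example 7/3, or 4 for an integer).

Clipped polygon: [(13,7) (17,7) (17,22/3) (15,12) (13,14)]

1. After x ≥ 13: [(13,8/7) (15,0) (18,5) (15,12) (13,14)]
2. After x ≤ 17: [(13,8/7) (15,0) (17,10/3) (17,22/3) (15,12) (13,14)]
3. After y ≥ 7: [(13,7) (17,7) (17,22/3) (15,12) (13,14)]
4. After y ≤ 17: [(13,7) (17,7) (17,22/3) (15,12) (13,14)]
5. Canonical ring: [(13,7) (17,7) (17,22/3) (15,12) (13,14)]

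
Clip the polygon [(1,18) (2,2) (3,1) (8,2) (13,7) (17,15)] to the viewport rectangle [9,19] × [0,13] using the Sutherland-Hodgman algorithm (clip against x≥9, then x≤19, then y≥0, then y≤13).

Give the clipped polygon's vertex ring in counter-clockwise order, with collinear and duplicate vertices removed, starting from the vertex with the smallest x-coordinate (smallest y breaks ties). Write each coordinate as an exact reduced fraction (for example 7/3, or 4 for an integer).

1. After x ≥ 9: [(9,33/2) (9,3) (13,7) (17,15)]
2. After x ≤ 19: [(9,33/2) (9,3) (13,7) (17,15)]
3. After y ≥ 0: [(9,33/2) (9,3) (13,7) (17,15)]
4. After y ≤ 13: [(9,13) (9,3) (13,7) (16,13)]
5. Canonical ring: [(9,3) (13,7) (16,13) (9,13)]

Clipped polygon: [(9,3) (13,7) (16,13) (9,13)]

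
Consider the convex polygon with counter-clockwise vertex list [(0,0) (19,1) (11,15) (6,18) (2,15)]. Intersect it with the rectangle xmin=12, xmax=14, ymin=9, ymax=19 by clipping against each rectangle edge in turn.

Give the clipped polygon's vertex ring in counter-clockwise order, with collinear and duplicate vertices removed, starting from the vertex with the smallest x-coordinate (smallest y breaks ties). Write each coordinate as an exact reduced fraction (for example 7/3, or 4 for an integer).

Clipped polygon: [(12,9) (14,9) (14,39/4) (12,53/4)]

1. After x ≥ 12: [(12,12/19) (19,1) (12,53/4)]
2. After x ≤ 14: [(12,12/19) (14,14/19) (14,39/4) (12,53/4)]
3. After y ≥ 9: [(12,9) (14,9) (14,39/4) (12,53/4)]
4. After y ≤ 19: [(12,9) (14,9) (14,39/4) (12,53/4)]
5. Canonical ring: [(12,9) (14,9) (14,39/4) (12,53/4)]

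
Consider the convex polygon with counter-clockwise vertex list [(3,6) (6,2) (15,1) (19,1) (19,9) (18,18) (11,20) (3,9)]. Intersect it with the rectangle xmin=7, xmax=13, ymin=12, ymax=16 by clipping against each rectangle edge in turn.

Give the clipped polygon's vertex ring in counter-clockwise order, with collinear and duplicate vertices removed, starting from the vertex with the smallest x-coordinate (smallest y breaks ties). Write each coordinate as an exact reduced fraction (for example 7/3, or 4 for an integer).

1. After x ≥ 7: [(7,17/9) (15,1) (19,1) (19,9) (18,18) (11,20) (7,29/2)]
2. After x ≤ 13: [(7,17/9) (13,11/9) (13,136/7) (11,20) (7,29/2)]
3. After y ≥ 12: [(7,12) (13,12) (13,136/7) (11,20) (7,29/2)]
4. After y ≤ 16: [(7,12) (13,12) (13,16) (89/11,16) (7,29/2)]
5. Canonical ring: [(7,12) (13,12) (13,16) (89/11,16) (7,29/2)]

Clipped polygon: [(7,12) (13,12) (13,16) (89/11,16) (7,29/2)]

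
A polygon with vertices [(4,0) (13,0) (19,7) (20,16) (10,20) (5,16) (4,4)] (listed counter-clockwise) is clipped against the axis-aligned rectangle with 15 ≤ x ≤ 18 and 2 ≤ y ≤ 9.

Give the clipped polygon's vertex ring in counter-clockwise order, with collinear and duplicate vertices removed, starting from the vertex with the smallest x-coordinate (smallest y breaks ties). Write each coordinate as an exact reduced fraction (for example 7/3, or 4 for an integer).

1. After x ≥ 15: [(15,7/3) (19,7) (20,16) (15,18)]
2. After x ≤ 18: [(15,7/3) (18,35/6) (18,84/5) (15,18)]
3. After y ≥ 2: [(15,7/3) (18,35/6) (18,84/5) (15,18)]
4. After y ≤ 9: [(15,9) (15,7/3) (18,35/6) (18,9)]
5. Canonical ring: [(15,7/3) (18,35/6) (18,9) (15,9)]

Clipped polygon: [(15,7/3) (18,35/6) (18,9) (15,9)]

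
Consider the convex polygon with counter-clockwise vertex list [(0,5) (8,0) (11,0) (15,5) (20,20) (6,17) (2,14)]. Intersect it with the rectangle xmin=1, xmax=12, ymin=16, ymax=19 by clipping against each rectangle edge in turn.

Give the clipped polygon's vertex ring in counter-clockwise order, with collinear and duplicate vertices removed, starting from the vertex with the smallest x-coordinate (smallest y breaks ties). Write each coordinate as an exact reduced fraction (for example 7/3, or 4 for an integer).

1. After x ≥ 1: [(1,19/2) (1,35/8) (8,0) (11,0) (15,5) (20,20) (6,17) (2,14)]
2. After x ≤ 12: [(1,19/2) (1,35/8) (8,0) (11,0) (12,5/4) (12,128/7) (6,17) (2,14)]
3. After y ≥ 16: [(12,16) (12,128/7) (6,17) (14/3,16)]
4. After y ≤ 19: [(12,16) (12,128/7) (6,17) (14/3,16)]
5. Canonical ring: [(14/3,16) (12,16) (12,128/7) (6,17)]

Clipped polygon: [(14/3,16) (12,16) (12,128/7) (6,17)]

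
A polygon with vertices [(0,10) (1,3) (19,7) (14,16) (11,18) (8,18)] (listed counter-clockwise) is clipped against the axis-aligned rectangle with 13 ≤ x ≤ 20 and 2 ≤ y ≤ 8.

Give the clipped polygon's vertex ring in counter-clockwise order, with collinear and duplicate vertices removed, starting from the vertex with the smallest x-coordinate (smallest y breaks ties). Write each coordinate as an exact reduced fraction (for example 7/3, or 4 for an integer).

1. After x ≥ 13: [(13,17/3) (19,7) (14,16) (13,50/3)]
2. After x ≤ 20: [(13,17/3) (19,7) (14,16) (13,50/3)]
3. After y ≥ 2: [(13,17/3) (19,7) (14,16) (13,50/3)]
4. After y ≤ 8: [(13,8) (13,17/3) (19,7) (166/9,8)]
5. Canonical ring: [(13,17/3) (19,7) (166/9,8) (13,8)]

Clipped polygon: [(13,17/3) (19,7) (166/9,8) (13,8)]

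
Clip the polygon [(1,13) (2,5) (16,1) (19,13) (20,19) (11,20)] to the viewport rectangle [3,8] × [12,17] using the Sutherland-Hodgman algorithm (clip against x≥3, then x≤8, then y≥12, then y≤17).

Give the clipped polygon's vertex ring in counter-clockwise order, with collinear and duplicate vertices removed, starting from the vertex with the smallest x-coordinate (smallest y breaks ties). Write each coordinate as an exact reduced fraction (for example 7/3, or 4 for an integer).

Clipped polygon: [(3,12) (8,12) (8,17) (47/7,17) (3,72/5)]

1. After x ≥ 3: [(3,72/5) (3,33/7) (16,1) (19,13) (20,19) (11,20)]
2. After x ≤ 8: [(8,179/10) (3,72/5) (3,33/7) (8,23/7)]
3. After y ≥ 12: [(8,12) (8,179/10) (3,72/5) (3,12)]
4. After y ≤ 17: [(8,12) (8,17) (47/7,17) (3,72/5) (3,12)]
5. Canonical ring: [(3,12) (8,12) (8,17) (47/7,17) (3,72/5)]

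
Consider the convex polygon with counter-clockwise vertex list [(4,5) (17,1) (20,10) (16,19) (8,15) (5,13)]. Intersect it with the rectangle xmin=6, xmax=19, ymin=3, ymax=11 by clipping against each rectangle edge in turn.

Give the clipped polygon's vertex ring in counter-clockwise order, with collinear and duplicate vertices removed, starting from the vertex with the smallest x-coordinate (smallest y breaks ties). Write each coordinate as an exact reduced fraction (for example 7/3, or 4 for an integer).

Clipped polygon: [(6,57/13) (21/2,3) (53/3,3) (19,7) (19,11) (6,11)]

1. After x ≥ 6: [(6,57/13) (17,1) (20,10) (16,19) (8,15) (6,41/3)]
2. After x ≤ 19: [(6,57/13) (17,1) (19,7) (19,49/4) (16,19) (8,15) (6,41/3)]
3. After y ≥ 3: [(6,57/13) (21/2,3) (53/3,3) (19,7) (19,49/4) (16,19) (8,15) (6,41/3)]
4. After y ≤ 11: [(6,11) (6,57/13) (21/2,3) (53/3,3) (19,7) (19,11)]
5. Canonical ring: [(6,57/13) (21/2,3) (53/3,3) (19,7) (19,11) (6,11)]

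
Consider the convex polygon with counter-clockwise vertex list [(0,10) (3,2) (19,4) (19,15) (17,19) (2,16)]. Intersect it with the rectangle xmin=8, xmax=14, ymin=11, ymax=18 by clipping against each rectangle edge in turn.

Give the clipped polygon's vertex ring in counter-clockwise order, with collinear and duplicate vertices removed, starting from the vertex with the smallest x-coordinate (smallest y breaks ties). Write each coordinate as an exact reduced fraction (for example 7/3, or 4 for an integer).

Clipped polygon: [(8,11) (14,11) (14,18) (12,18) (8,86/5)]

1. After x ≥ 8: [(8,21/8) (19,4) (19,15) (17,19) (8,86/5)]
2. After x ≤ 14: [(8,21/8) (14,27/8) (14,92/5) (8,86/5)]
3. After y ≥ 11: [(8,11) (14,11) (14,92/5) (8,86/5)]
4. After y ≤ 18: [(8,11) (14,11) (14,18) (12,18) (8,86/5)]
5. Canonical ring: [(8,11) (14,11) (14,18) (12,18) (8,86/5)]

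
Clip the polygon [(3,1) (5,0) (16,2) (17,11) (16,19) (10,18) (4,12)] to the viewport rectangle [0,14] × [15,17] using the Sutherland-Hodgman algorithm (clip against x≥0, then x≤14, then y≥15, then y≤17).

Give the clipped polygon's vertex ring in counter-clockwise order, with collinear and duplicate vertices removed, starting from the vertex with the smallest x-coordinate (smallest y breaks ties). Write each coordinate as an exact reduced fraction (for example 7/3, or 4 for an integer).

1. After x ≥ 0: [(3,1) (5,0) (16,2) (17,11) (16,19) (10,18) (4,12)]
2. After x ≤ 14: [(3,1) (5,0) (14,18/11) (14,56/3) (10,18) (4,12)]
3. After y ≥ 15: [(14,15) (14,56/3) (10,18) (7,15)]
4. After y ≤ 17: [(14,15) (14,17) (9,17) (7,15)]
5. Canonical ring: [(7,15) (14,15) (14,17) (9,17)]

Clipped polygon: [(7,15) (14,15) (14,17) (9,17)]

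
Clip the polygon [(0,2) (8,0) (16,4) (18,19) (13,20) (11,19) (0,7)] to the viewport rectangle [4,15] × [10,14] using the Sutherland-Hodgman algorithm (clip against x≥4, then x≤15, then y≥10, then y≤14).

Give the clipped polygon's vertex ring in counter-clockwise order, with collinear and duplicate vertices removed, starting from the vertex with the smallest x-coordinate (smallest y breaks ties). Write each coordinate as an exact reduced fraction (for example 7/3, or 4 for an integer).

Clipped polygon: [(4,10) (15,10) (15,14) (77/12,14) (4,125/11)]

1. After x ≥ 4: [(4,1) (8,0) (16,4) (18,19) (13,20) (11,19) (4,125/11)]
2. After x ≤ 15: [(4,1) (8,0) (15,7/2) (15,98/5) (13,20) (11,19) (4,125/11)]
3. After y ≥ 10: [(4,10) (15,10) (15,98/5) (13,20) (11,19) (4,125/11)]
4. After y ≤ 14: [(4,10) (15,10) (15,14) (77/12,14) (4,125/11)]
5. Canonical ring: [(4,10) (15,10) (15,14) (77/12,14) (4,125/11)]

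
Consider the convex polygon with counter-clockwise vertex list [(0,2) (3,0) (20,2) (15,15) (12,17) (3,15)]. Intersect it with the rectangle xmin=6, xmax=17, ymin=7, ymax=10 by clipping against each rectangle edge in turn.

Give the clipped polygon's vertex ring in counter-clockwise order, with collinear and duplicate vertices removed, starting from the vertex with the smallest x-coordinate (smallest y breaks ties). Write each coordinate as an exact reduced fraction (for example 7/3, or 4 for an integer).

Clipped polygon: [(6,7) (17,7) (17,49/5) (220/13,10) (6,10)]

1. After x ≥ 6: [(6,6/17) (20,2) (15,15) (12,17) (6,47/3)]
2. After x ≤ 17: [(6,6/17) (17,28/17) (17,49/5) (15,15) (12,17) (6,47/3)]
3. After y ≥ 7: [(6,7) (17,7) (17,49/5) (15,15) (12,17) (6,47/3)]
4. After y ≤ 10: [(6,10) (6,7) (17,7) (17,49/5) (220/13,10)]
5. Canonical ring: [(6,7) (17,7) (17,49/5) (220/13,10) (6,10)]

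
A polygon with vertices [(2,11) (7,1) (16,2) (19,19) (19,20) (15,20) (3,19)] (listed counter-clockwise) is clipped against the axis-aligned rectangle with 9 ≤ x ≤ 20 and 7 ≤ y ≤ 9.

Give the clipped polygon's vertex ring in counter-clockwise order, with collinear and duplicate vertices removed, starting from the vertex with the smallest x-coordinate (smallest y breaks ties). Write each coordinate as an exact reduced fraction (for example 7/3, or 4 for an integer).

Clipped polygon: [(9,7) (287/17,7) (293/17,9) (9,9)]

1. After x ≥ 9: [(9,11/9) (16,2) (19,19) (19,20) (15,20) (9,39/2)]
2. After x ≤ 20: [(9,11/9) (16,2) (19,19) (19,20) (15,20) (9,39/2)]
3. After y ≥ 7: [(9,7) (287/17,7) (19,19) (19,20) (15,20) (9,39/2)]
4. After y ≤ 9: [(9,9) (9,7) (287/17,7) (293/17,9)]
5. Canonical ring: [(9,7) (287/17,7) (293/17,9) (9,9)]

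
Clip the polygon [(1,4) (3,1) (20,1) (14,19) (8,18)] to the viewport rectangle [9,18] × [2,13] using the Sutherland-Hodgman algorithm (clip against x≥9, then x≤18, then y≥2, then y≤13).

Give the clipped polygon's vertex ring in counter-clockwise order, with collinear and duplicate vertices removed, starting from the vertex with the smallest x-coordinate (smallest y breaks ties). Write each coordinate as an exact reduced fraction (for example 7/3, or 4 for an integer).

1. After x ≥ 9: [(9,1) (20,1) (14,19) (9,109/6)]
2. After x ≤ 18: [(9,1) (18,1) (18,7) (14,19) (9,109/6)]
3. After y ≥ 2: [(9,2) (18,2) (18,7) (14,19) (9,109/6)]
4. After y ≤ 13: [(9,13) (9,2) (18,2) (18,7) (16,13)]
5. Canonical ring: [(9,2) (18,2) (18,7) (16,13) (9,13)]

Clipped polygon: [(9,2) (18,2) (18,7) (16,13) (9,13)]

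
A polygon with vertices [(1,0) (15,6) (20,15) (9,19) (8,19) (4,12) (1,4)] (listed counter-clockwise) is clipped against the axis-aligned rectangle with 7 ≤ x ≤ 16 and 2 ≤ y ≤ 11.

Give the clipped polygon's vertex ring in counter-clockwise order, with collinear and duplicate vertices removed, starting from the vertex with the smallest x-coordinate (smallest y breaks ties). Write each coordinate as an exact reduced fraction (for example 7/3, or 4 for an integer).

Clipped polygon: [(7,18/7) (15,6) (16,39/5) (16,11) (7,11)]

1. After x ≥ 7: [(7,18/7) (15,6) (20,15) (9,19) (8,19) (7,69/4)]
2. After x ≤ 16: [(7,18/7) (15,6) (16,39/5) (16,181/11) (9,19) (8,19) (7,69/4)]
3. After y ≥ 2: [(7,18/7) (15,6) (16,39/5) (16,181/11) (9,19) (8,19) (7,69/4)]
4. After y ≤ 11: [(7,11) (7,18/7) (15,6) (16,39/5) (16,11)]
5. Canonical ring: [(7,18/7) (15,6) (16,39/5) (16,11) (7,11)]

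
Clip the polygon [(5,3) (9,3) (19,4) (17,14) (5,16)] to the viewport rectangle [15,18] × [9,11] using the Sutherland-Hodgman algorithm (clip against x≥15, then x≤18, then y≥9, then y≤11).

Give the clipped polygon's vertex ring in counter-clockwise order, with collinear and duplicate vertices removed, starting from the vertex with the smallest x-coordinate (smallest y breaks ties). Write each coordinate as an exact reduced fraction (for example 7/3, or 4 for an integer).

1. After x ≥ 15: [(15,18/5) (19,4) (17,14) (15,43/3)]
2. After x ≤ 18: [(15,18/5) (18,39/10) (18,9) (17,14) (15,43/3)]
3. After y ≥ 9: [(15,9) (18,9) (18,9) (17,14) (15,43/3)]
4. After y ≤ 11: [(15,11) (15,9) (18,9) (18,9) (88/5,11)]
5. Canonical ring: [(15,9) (18,9) (88/5,11) (15,11)]

Clipped polygon: [(15,9) (18,9) (88/5,11) (15,11)]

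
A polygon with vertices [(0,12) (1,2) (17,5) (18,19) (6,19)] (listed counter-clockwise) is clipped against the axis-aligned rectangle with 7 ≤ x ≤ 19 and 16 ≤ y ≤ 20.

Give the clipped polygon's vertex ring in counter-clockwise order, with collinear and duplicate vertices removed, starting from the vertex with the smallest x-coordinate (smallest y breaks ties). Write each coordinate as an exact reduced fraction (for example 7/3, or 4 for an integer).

1. After x ≥ 7: [(7,25/8) (17,5) (18,19) (7,19)]
2. After x ≤ 19: [(7,25/8) (17,5) (18,19) (7,19)]
3. After y ≥ 16: [(7,16) (249/14,16) (18,19) (7,19)]
4. After y ≤ 20: [(7,16) (249/14,16) (18,19) (7,19)]
5. Canonical ring: [(7,16) (249/14,16) (18,19) (7,19)]

Clipped polygon: [(7,16) (249/14,16) (18,19) (7,19)]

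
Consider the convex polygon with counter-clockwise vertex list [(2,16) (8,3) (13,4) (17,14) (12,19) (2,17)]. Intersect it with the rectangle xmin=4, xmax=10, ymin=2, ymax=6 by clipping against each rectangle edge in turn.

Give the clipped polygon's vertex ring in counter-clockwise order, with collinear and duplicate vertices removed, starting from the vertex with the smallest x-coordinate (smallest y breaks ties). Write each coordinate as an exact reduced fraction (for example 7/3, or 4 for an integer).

1. After x ≥ 4: [(4,35/3) (8,3) (13,4) (17,14) (12,19) (4,87/5)]
2. After x ≤ 10: [(4,35/3) (8,3) (10,17/5) (10,93/5) (4,87/5)]
3. After y ≥ 2: [(4,35/3) (8,3) (10,17/5) (10,93/5) (4,87/5)]
4. After y ≤ 6: [(86/13,6) (8,3) (10,17/5) (10,6)]
5. Canonical ring: [(86/13,6) (8,3) (10,17/5) (10,6)]

Clipped polygon: [(86/13,6) (8,3) (10,17/5) (10,6)]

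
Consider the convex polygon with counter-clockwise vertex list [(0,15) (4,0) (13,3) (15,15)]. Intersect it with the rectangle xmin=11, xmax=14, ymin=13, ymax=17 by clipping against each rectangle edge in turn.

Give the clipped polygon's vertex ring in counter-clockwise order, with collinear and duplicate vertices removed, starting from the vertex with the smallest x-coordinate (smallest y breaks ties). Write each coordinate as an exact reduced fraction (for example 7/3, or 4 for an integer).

1. After x ≥ 11: [(11,15) (11,7/3) (13,3) (15,15)]
2. After x ≤ 14: [(14,15) (11,15) (11,7/3) (13,3) (14,9)]
3. After y ≥ 13: [(14,13) (14,15) (11,15) (11,13)]
4. After y ≤ 17: [(14,13) (14,15) (11,15) (11,13)]
5. Canonical ring: [(11,13) (14,13) (14,15) (11,15)]

Clipped polygon: [(11,13) (14,13) (14,15) (11,15)]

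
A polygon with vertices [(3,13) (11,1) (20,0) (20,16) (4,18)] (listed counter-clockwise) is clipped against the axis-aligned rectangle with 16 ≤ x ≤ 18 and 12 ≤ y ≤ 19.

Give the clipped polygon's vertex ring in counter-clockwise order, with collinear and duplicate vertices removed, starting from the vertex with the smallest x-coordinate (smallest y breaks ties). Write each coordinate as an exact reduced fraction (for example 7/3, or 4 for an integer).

Clipped polygon: [(16,12) (18,12) (18,65/4) (16,33/2)]

1. After x ≥ 16: [(16,4/9) (20,0) (20,16) (16,33/2)]
2. After x ≤ 18: [(16,4/9) (18,2/9) (18,65/4) (16,33/2)]
3. After y ≥ 12: [(16,12) (18,12) (18,65/4) (16,33/2)]
4. After y ≤ 19: [(16,12) (18,12) (18,65/4) (16,33/2)]
5. Canonical ring: [(16,12) (18,12) (18,65/4) (16,33/2)]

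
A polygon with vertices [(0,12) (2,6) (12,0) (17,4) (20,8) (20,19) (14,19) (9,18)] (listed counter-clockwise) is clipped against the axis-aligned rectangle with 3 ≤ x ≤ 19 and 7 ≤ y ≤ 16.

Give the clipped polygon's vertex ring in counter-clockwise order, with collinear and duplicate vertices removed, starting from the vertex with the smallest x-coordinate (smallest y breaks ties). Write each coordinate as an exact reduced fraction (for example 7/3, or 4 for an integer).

Clipped polygon: [(3,7) (19,7) (19,16) (6,16) (3,14)]

1. After x ≥ 3: [(3,14) (3,27/5) (12,0) (17,4) (20,8) (20,19) (14,19) (9,18)]
2. After x ≤ 19: [(3,14) (3,27/5) (12,0) (17,4) (19,20/3) (19,19) (14,19) (9,18)]
3. After y ≥ 7: [(3,14) (3,7) (19,7) (19,19) (14,19) (9,18)]
4. After y ≤ 16: [(6,16) (3,14) (3,7) (19,7) (19,16)]
5. Canonical ring: [(3,7) (19,7) (19,16) (6,16) (3,14)]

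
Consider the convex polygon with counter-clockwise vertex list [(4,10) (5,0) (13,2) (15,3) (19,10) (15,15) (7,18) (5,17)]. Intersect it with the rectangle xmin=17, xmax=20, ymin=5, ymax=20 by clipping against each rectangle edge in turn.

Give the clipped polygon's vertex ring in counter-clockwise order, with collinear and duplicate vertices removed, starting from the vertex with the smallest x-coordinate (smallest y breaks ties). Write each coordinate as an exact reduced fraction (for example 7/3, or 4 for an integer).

1. After x ≥ 17: [(17,13/2) (19,10) (17,25/2)]
2. After x ≤ 20: [(17,13/2) (19,10) (17,25/2)]
3. After y ≥ 5: [(17,13/2) (19,10) (17,25/2)]
4. After y ≤ 20: [(17,13/2) (19,10) (17,25/2)]
5. Canonical ring: [(17,13/2) (19,10) (17,25/2)]

Clipped polygon: [(17,13/2) (19,10) (17,25/2)]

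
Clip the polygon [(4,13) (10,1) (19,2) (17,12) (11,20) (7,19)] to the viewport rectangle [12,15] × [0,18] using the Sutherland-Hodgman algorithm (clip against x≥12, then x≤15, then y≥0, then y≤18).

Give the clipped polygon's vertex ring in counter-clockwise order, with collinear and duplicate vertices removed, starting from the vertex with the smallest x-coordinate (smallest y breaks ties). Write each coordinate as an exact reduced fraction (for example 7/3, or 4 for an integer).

Clipped polygon: [(12,11/9) (15,14/9) (15,44/3) (25/2,18) (12,18)]

1. After x ≥ 12: [(12,11/9) (19,2) (17,12) (12,56/3)]
2. After x ≤ 15: [(12,11/9) (15,14/9) (15,44/3) (12,56/3)]
3. After y ≥ 0: [(12,11/9) (15,14/9) (15,44/3) (12,56/3)]
4. After y ≤ 18: [(12,18) (12,11/9) (15,14/9) (15,44/3) (25/2,18)]
5. Canonical ring: [(12,11/9) (15,14/9) (15,44/3) (25/2,18) (12,18)]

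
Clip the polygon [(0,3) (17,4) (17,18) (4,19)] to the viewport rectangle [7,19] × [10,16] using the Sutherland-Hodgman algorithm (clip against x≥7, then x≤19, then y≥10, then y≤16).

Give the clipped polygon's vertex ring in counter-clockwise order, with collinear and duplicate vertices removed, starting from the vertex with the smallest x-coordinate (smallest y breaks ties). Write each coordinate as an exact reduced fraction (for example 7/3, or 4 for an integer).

1. After x ≥ 7: [(7,58/17) (17,4) (17,18) (7,244/13)]
2. After x ≤ 19: [(7,58/17) (17,4) (17,18) (7,244/13)]
3. After y ≥ 10: [(7,10) (17,10) (17,18) (7,244/13)]
4. After y ≤ 16: [(7,16) (7,10) (17,10) (17,16)]
5. Canonical ring: [(7,10) (17,10) (17,16) (7,16)]

Clipped polygon: [(7,10) (17,10) (17,16) (7,16)]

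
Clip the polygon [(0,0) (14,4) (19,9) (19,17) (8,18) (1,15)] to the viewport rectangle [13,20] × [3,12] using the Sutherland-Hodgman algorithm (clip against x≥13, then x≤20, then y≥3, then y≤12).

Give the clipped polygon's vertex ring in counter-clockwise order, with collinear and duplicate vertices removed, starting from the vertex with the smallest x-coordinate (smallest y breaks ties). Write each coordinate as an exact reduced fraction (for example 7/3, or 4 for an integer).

1. After x ≥ 13: [(13,26/7) (14,4) (19,9) (19,17) (13,193/11)]
2. After x ≤ 20: [(13,26/7) (14,4) (19,9) (19,17) (13,193/11)]
3. After y ≥ 3: [(13,26/7) (14,4) (19,9) (19,17) (13,193/11)]
4. After y ≤ 12: [(13,12) (13,26/7) (14,4) (19,9) (19,12)]
5. Canonical ring: [(13,26/7) (14,4) (19,9) (19,12) (13,12)]

Clipped polygon: [(13,26/7) (14,4) (19,9) (19,12) (13,12)]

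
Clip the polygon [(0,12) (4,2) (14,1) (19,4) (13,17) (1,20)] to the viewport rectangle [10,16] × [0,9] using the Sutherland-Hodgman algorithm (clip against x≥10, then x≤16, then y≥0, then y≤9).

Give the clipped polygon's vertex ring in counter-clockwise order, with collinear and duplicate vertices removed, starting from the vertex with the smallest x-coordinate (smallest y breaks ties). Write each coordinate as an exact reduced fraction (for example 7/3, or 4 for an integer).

Clipped polygon: [(10,7/5) (14,1) (16,11/5) (16,9) (10,9)]

1. After x ≥ 10: [(10,7/5) (14,1) (19,4) (13,17) (10,71/4)]
2. After x ≤ 16: [(10,7/5) (14,1) (16,11/5) (16,21/2) (13,17) (10,71/4)]
3. After y ≥ 0: [(10,7/5) (14,1) (16,11/5) (16,21/2) (13,17) (10,71/4)]
4. After y ≤ 9: [(10,9) (10,7/5) (14,1) (16,11/5) (16,9)]
5. Canonical ring: [(10,7/5) (14,1) (16,11/5) (16,9) (10,9)]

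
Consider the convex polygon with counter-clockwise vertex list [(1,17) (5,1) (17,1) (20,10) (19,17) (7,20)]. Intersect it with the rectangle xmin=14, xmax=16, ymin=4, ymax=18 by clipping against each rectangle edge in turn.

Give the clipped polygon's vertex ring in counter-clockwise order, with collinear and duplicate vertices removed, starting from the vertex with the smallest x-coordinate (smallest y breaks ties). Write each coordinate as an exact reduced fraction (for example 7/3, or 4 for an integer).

Clipped polygon: [(14,4) (16,4) (16,71/4) (15,18) (14,18)]

1. After x ≥ 14: [(14,1) (17,1) (20,10) (19,17) (14,73/4)]
2. After x ≤ 16: [(14,1) (16,1) (16,71/4) (14,73/4)]
3. After y ≥ 4: [(14,4) (16,4) (16,71/4) (14,73/4)]
4. After y ≤ 18: [(14,18) (14,4) (16,4) (16,71/4) (15,18)]
5. Canonical ring: [(14,4) (16,4) (16,71/4) (15,18) (14,18)]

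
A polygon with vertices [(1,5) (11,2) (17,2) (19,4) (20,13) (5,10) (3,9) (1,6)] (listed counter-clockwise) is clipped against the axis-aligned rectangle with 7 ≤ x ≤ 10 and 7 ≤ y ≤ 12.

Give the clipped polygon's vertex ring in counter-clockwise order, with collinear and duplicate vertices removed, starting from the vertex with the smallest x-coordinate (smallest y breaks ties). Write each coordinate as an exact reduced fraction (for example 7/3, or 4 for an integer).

1. After x ≥ 7: [(7,16/5) (11,2) (17,2) (19,4) (20,13) (7,52/5)]
2. After x ≤ 10: [(7,16/5) (10,23/10) (10,11) (7,52/5)]
3. After y ≥ 7: [(7,7) (10,7) (10,11) (7,52/5)]
4. After y ≤ 12: [(7,7) (10,7) (10,11) (7,52/5)]
5. Canonical ring: [(7,7) (10,7) (10,11) (7,52/5)]

Clipped polygon: [(7,7) (10,7) (10,11) (7,52/5)]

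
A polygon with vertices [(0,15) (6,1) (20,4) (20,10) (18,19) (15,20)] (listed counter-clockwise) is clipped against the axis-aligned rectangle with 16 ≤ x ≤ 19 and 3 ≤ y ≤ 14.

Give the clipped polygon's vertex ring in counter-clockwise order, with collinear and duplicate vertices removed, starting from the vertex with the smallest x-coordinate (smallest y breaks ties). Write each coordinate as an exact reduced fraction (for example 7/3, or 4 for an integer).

Clipped polygon: [(16,22/7) (19,53/14) (19,14) (16,14)]

1. After x ≥ 16: [(16,22/7) (20,4) (20,10) (18,19) (16,59/3)]
2. After x ≤ 19: [(16,22/7) (19,53/14) (19,29/2) (18,19) (16,59/3)]
3. After y ≥ 3: [(16,22/7) (19,53/14) (19,29/2) (18,19) (16,59/3)]
4. After y ≤ 14: [(16,14) (16,22/7) (19,53/14) (19,14)]
5. Canonical ring: [(16,22/7) (19,53/14) (19,14) (16,14)]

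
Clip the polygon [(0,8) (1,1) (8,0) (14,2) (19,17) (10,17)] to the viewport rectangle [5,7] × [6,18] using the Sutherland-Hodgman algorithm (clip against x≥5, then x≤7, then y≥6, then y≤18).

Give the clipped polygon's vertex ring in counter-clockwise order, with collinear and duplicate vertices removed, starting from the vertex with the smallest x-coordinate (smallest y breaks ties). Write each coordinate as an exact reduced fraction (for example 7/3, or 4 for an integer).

1. After x ≥ 5: [(5,25/2) (5,3/7) (8,0) (14,2) (19,17) (10,17)]
2. After x ≤ 7: [(7,143/10) (5,25/2) (5,3/7) (7,1/7)]
3. After y ≥ 6: [(7,6) (7,143/10) (5,25/2) (5,6)]
4. After y ≤ 18: [(7,6) (7,143/10) (5,25/2) (5,6)]
5. Canonical ring: [(5,6) (7,6) (7,143/10) (5,25/2)]

Clipped polygon: [(5,6) (7,6) (7,143/10) (5,25/2)]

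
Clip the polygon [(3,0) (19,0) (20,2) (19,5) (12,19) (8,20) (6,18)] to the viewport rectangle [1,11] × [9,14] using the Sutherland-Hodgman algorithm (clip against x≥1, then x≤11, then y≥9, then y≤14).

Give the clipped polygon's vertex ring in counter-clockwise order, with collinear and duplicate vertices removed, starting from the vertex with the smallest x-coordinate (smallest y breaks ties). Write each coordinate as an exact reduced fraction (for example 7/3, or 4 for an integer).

Clipped polygon: [(9/2,9) (11,9) (11,14) (16/3,14)]

1. After x ≥ 1: [(3,0) (19,0) (20,2) (19,5) (12,19) (8,20) (6,18)]
2. After x ≤ 11: [(3,0) (11,0) (11,77/4) (8,20) (6,18)]
3. After y ≥ 9: [(9/2,9) (11,9) (11,77/4) (8,20) (6,18)]
4. After y ≤ 14: [(16/3,14) (9/2,9) (11,9) (11,14)]
5. Canonical ring: [(9/2,9) (11,9) (11,14) (16/3,14)]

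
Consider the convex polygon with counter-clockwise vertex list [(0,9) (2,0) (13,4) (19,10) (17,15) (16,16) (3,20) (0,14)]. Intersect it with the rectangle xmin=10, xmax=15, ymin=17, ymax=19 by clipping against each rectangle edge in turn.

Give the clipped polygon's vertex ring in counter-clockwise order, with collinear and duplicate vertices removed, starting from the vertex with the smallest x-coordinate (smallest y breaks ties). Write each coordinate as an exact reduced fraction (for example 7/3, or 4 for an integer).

Clipped polygon: [(10,17) (51/4,17) (10,232/13)]

1. After x ≥ 10: [(10,32/11) (13,4) (19,10) (17,15) (16,16) (10,232/13)]
2. After x ≤ 15: [(10,32/11) (13,4) (15,6) (15,212/13) (10,232/13)]
3. After y ≥ 17: [(10,17) (51/4,17) (10,232/13)]
4. After y ≤ 19: [(10,17) (51/4,17) (10,232/13)]
5. Canonical ring: [(10,17) (51/4,17) (10,232/13)]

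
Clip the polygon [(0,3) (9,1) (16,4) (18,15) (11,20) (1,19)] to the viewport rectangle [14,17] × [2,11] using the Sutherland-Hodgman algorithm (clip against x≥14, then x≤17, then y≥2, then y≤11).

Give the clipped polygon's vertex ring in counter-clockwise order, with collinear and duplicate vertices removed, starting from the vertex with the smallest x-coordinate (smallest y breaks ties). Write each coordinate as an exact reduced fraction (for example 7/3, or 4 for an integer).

Clipped polygon: [(14,22/7) (16,4) (17,19/2) (17,11) (14,11)]

1. After x ≥ 14: [(14,22/7) (16,4) (18,15) (14,125/7)]
2. After x ≤ 17: [(14,22/7) (16,4) (17,19/2) (17,110/7) (14,125/7)]
3. After y ≥ 2: [(14,22/7) (16,4) (17,19/2) (17,110/7) (14,125/7)]
4. After y ≤ 11: [(14,11) (14,22/7) (16,4) (17,19/2) (17,11)]
5. Canonical ring: [(14,22/7) (16,4) (17,19/2) (17,11) (14,11)]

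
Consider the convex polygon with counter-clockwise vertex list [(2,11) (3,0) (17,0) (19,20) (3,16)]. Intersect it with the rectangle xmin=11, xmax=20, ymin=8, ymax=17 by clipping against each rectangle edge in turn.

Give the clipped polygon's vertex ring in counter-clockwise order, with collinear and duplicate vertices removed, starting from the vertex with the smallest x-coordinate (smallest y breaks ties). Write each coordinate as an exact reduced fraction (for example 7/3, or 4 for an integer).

Clipped polygon: [(11,8) (89/5,8) (187/10,17) (11,17)]

1. After x ≥ 11: [(11,0) (17,0) (19,20) (11,18)]
2. After x ≤ 20: [(11,0) (17,0) (19,20) (11,18)]
3. After y ≥ 8: [(11,8) (89/5,8) (19,20) (11,18)]
4. After y ≤ 17: [(11,17) (11,8) (89/5,8) (187/10,17)]
5. Canonical ring: [(11,8) (89/5,8) (187/10,17) (11,17)]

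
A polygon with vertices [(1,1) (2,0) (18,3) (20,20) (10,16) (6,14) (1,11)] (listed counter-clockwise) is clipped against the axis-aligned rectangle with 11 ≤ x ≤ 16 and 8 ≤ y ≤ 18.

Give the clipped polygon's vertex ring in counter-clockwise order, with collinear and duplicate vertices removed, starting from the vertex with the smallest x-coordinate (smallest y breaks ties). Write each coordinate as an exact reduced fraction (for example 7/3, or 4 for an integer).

1. After x ≥ 11: [(11,27/16) (18,3) (20,20) (11,82/5)]
2. After x ≤ 16: [(11,27/16) (16,21/8) (16,92/5) (11,82/5)]
3. After y ≥ 8: [(11,8) (16,8) (16,92/5) (11,82/5)]
4. After y ≤ 18: [(11,8) (16,8) (16,18) (15,18) (11,82/5)]
5. Canonical ring: [(11,8) (16,8) (16,18) (15,18) (11,82/5)]

Clipped polygon: [(11,8) (16,8) (16,18) (15,18) (11,82/5)]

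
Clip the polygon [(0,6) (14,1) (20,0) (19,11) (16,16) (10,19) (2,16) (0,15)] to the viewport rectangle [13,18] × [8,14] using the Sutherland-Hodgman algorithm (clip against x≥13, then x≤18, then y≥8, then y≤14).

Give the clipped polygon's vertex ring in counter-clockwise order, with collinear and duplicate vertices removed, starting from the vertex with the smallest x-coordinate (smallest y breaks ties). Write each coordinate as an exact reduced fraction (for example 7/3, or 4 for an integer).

Clipped polygon: [(13,8) (18,8) (18,38/3) (86/5,14) (13,14)]

1. After x ≥ 13: [(13,19/14) (14,1) (20,0) (19,11) (16,16) (13,35/2)]
2. After x ≤ 18: [(13,19/14) (14,1) (18,1/3) (18,38/3) (16,16) (13,35/2)]
3. After y ≥ 8: [(13,8) (18,8) (18,38/3) (16,16) (13,35/2)]
4. After y ≤ 14: [(13,14) (13,8) (18,8) (18,38/3) (86/5,14)]
5. Canonical ring: [(13,8) (18,8) (18,38/3) (86/5,14) (13,14)]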